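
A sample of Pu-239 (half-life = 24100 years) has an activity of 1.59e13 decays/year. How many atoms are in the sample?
N = A/λ = 5.528e17 atoms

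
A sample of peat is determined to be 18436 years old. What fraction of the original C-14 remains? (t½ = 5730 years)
N/N₀ = (1/2)^(t/t½) = 0.1075 = 10.8%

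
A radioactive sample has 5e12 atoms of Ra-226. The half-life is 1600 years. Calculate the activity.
A = λN = 2.166e9 decays/year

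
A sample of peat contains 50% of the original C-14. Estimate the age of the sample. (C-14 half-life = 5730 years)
Age = t½ × log₂(1/ratio) = 5730 years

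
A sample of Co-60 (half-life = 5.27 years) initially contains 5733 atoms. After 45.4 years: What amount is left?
N = N₀(1/2)^(t/t½) = 14.62 atoms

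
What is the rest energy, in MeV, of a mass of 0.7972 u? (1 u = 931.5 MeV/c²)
E = mc² = 742.6 MeV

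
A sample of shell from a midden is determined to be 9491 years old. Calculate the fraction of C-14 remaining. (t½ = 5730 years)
N/N₀ = (1/2)^(t/t½) = 0.3172 = 31.7%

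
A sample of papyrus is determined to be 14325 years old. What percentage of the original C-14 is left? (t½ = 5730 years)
N/N₀ = (1/2)^(t/t½) = 0.1768 = 17.7%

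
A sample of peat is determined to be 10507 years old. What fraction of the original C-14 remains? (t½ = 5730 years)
N/N₀ = (1/2)^(t/t½) = 0.2805 = 28.1%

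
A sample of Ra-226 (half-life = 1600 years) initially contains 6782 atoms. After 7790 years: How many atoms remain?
N = N₀(1/2)^(t/t½) = 232.1 atoms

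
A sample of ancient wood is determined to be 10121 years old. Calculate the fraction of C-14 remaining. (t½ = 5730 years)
N/N₀ = (1/2)^(t/t½) = 0.294 = 29.4%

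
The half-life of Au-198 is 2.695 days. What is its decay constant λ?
λ = ln(2)/t½ = 0.2572 day⁻¹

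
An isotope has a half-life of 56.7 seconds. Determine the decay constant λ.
λ = ln(2)/t½ = 0.01222 second⁻¹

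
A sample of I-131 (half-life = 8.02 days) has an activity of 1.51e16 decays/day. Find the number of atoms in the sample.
N = A/λ = 1.747e17 atoms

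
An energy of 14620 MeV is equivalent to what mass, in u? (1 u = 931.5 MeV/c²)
m = E/c² = 15.7 u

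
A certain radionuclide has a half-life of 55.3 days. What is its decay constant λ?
λ = ln(2)/t½ = 0.01253 day⁻¹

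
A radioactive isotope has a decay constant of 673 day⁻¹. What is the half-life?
t½ = ln(2)/λ = 0.00103 days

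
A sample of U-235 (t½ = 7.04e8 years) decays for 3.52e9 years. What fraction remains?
N/N₀ = (1/2)^(t/t½) = 0.03125 = 3.12%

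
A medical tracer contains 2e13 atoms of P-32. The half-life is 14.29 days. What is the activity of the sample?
A = λN = 9.701e11 decays/day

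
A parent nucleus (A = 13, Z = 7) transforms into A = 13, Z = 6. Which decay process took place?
ΔA = 0, ΔZ = -1 ⇒ beta-plus decay (β⁺) or electron capture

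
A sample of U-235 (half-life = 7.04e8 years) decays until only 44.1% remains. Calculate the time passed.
t = t½ × log₂(N₀/N) = 8.315e8 years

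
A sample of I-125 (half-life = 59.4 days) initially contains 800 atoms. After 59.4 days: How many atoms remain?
N = N₀(1/2)^(t/t½) = 400 atoms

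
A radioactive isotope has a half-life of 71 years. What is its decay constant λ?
λ = ln(2)/t½ = 0.009763 year⁻¹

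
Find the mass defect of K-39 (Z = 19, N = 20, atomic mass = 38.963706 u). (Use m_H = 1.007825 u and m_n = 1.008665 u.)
Δm = Z·m_H + N·m_n − M = 0.3583 u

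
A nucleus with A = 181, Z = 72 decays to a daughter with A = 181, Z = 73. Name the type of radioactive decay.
ΔA = 0, ΔZ = +1 ⇒ beta-minus decay (β⁻)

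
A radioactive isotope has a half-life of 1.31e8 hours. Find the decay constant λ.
λ = ln(2)/t½ = 5.291e-9 hour⁻¹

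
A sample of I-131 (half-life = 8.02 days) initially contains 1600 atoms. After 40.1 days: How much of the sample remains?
N = N₀(1/2)^(t/t½) = 50 atoms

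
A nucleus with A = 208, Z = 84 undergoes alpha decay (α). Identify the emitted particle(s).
α particle = ⁴₂He (2 protons + 2 neutrons)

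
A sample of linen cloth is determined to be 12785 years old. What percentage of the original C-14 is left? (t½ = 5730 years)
N/N₀ = (1/2)^(t/t½) = 0.213 = 21.3%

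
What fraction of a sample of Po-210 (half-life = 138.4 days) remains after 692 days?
N/N₀ = (1/2)^(t/t½) = 0.03125 = 3.12%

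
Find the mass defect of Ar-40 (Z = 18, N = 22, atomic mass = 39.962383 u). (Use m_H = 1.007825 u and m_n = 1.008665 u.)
Δm = Z·m_H + N·m_n − M = 0.3691 u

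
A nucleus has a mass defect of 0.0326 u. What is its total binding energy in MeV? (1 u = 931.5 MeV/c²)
B.E. = Δm × 931.5 = 30.37 MeV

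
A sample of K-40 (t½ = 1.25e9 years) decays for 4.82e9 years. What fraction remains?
N/N₀ = (1/2)^(t/t½) = 0.06906 = 6.91%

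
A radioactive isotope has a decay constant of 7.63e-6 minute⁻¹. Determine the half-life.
t½ = ln(2)/λ = 90840 minutes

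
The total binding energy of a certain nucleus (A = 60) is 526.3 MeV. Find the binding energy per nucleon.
B.E./A = 526.3/60 = 8.772 MeV/nucleon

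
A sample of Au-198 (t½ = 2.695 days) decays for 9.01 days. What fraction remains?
N/N₀ = (1/2)^(t/t½) = 0.09853 = 9.85%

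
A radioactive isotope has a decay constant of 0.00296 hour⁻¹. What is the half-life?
t½ = ln(2)/λ = 234.2 hours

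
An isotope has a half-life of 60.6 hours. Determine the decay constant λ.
λ = ln(2)/t½ = 0.01144 hour⁻¹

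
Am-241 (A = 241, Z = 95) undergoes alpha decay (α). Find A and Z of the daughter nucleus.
Daughter: A = 237, Z = 93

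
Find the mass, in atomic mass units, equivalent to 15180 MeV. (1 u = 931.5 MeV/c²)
m = E/c² = 16.3 u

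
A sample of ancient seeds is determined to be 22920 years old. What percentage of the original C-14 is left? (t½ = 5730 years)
N/N₀ = (1/2)^(t/t½) = 0.0625 = 6.25%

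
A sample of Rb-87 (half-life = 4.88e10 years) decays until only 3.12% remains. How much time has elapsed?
t = t½ × log₂(N₀/N) = 2.441e11 years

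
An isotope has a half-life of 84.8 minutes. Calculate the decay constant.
λ = ln(2)/t½ = 0.008174 minute⁻¹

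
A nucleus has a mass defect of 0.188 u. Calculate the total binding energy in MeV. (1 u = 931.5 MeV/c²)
B.E. = Δm × 931.5 = 175.1 MeV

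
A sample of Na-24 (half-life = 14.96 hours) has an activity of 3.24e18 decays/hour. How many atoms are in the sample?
N = A/λ = 6.993e19 atoms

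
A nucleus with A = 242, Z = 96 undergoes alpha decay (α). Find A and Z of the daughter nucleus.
Daughter: A = 238, Z = 94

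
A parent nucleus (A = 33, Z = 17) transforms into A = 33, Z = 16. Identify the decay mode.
ΔA = 0, ΔZ = -1 ⇒ beta-plus decay (β⁺) or electron capture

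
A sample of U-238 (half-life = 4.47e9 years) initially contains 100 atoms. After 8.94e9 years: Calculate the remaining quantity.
N = N₀(1/2)^(t/t½) = 25 atoms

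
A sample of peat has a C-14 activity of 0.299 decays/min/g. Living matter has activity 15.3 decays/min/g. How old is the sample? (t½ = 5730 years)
Age = t½ × log₂(A₀/A) = 32530 years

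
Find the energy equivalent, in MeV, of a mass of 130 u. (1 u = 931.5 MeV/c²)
E = mc² = 1.211e5 MeV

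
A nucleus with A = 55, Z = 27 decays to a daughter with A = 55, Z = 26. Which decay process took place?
ΔA = 0, ΔZ = -1 ⇒ beta-plus decay (β⁺) or electron capture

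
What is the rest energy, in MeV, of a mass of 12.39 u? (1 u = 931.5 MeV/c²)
E = mc² = 11540 MeV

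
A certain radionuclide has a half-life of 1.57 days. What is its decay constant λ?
λ = ln(2)/t½ = 0.4415 day⁻¹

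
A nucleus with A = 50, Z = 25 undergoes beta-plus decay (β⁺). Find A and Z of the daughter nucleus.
Daughter: A = 50, Z = 24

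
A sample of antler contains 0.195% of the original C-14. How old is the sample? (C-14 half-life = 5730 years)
Age = t½ × log₂(1/ratio) = 51580 years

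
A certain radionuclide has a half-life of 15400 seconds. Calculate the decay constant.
λ = ln(2)/t½ = 4.501e-5 second⁻¹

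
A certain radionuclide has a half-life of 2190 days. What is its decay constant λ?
λ = ln(2)/t½ = 3.165e-4 day⁻¹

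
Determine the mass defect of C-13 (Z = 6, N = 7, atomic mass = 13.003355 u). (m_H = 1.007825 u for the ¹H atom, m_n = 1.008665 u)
Δm = Z·m_H + N·m_n − M = 0.1043 u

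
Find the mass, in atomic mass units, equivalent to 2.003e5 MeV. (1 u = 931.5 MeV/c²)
m = E/c² = 215 u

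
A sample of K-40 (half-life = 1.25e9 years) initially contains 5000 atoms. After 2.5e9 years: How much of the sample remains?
N = N₀(1/2)^(t/t½) = 1250 atoms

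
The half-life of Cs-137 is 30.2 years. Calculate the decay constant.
λ = ln(2)/t½ = 0.02295 year⁻¹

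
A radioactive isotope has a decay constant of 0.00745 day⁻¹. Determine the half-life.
t½ = ln(2)/λ = 93.04 days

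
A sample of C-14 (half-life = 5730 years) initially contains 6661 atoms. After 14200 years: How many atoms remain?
N = N₀(1/2)^(t/t½) = 1195 atoms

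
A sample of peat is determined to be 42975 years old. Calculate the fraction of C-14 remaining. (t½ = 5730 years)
N/N₀ = (1/2)^(t/t½) = 0.005524 = 0.552%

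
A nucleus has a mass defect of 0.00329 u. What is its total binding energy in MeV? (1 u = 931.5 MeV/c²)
B.E. = Δm × 931.5 = 3.065 MeV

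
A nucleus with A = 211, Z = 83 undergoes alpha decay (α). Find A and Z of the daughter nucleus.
Daughter: A = 207, Z = 81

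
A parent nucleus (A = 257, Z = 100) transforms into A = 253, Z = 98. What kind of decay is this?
ΔA = -4, ΔZ = -2 ⇒ alpha decay (α)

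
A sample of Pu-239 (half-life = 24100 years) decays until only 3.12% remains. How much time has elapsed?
t = t½ × log₂(N₀/N) = 1.206e5 years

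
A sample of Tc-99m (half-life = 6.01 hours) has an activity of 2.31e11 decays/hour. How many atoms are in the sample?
N = A/λ = 2.003e12 atoms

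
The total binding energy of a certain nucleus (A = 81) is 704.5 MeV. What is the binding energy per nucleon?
B.E./A = 704.5/81 = 8.698 MeV/nucleon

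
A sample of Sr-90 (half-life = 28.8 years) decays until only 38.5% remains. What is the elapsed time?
t = t½ × log₂(N₀/N) = 39.66 years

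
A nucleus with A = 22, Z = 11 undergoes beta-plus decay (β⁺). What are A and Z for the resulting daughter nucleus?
Daughter: A = 22, Z = 10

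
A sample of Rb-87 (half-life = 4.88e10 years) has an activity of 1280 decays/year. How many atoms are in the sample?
N = A/λ = 9.012e13 atoms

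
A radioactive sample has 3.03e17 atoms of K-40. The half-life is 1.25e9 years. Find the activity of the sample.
A = λN = 1.68e8 decays/year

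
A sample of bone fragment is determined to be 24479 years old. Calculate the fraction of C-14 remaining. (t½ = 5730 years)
N/N₀ = (1/2)^(t/t½) = 0.05176 = 5.18%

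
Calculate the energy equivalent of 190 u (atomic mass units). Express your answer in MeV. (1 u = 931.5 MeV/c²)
E = mc² = 1.77e5 MeV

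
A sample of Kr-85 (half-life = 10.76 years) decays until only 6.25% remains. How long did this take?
t = t½ × log₂(N₀/N) = 43.04 years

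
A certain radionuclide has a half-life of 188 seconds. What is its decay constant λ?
λ = ln(2)/t½ = 0.003687 second⁻¹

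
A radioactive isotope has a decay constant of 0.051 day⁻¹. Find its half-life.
t½ = ln(2)/λ = 13.59 days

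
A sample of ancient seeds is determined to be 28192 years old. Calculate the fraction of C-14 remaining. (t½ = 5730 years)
N/N₀ = (1/2)^(t/t½) = 0.03303 = 3.3%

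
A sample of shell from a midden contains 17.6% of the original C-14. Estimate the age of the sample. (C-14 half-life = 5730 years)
Age = t½ × log₂(1/ratio) = 14360 years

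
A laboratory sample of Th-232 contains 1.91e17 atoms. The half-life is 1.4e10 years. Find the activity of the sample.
A = λN = 9.457e6 decays/year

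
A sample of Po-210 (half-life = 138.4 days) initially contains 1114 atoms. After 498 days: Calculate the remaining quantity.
N = N₀(1/2)^(t/t½) = 91.98 atoms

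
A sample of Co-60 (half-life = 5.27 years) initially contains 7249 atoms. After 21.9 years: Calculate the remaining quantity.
N = N₀(1/2)^(t/t½) = 406.7 atoms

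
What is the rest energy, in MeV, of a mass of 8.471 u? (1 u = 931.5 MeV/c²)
E = mc² = 7891 MeV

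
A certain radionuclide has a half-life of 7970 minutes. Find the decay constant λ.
λ = ln(2)/t½ = 8.697e-5 minute⁻¹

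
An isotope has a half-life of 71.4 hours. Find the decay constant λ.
λ = ln(2)/t½ = 0.009708 hour⁻¹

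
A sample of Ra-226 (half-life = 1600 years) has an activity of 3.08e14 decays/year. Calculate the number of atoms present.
N = A/λ = 7.11e17 atoms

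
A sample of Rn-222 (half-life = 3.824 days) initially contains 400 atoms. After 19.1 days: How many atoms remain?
N = N₀(1/2)^(t/t½) = 12.55 atoms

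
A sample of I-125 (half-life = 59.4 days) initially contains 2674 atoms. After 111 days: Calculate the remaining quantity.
N = N₀(1/2)^(t/t½) = 732.2 atoms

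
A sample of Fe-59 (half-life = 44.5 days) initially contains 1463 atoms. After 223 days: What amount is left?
N = N₀(1/2)^(t/t½) = 45.36 atoms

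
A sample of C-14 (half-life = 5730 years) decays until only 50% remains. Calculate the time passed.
t = t½ × log₂(N₀/N) = 5730 years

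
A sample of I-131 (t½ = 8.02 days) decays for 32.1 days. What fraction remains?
N/N₀ = (1/2)^(t/t½) = 0.06239 = 6.24%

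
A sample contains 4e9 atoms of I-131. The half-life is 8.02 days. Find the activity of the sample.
A = λN = 3.457e8 decays/day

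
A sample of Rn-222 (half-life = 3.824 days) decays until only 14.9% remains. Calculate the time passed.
t = t½ × log₂(N₀/N) = 10.5 days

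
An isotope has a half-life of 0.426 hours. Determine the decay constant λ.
λ = ln(2)/t½ = 1.627 hour⁻¹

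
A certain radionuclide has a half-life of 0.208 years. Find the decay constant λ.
λ = ln(2)/t½ = 3.332 year⁻¹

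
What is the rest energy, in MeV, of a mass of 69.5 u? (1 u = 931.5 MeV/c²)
E = mc² = 64740 MeV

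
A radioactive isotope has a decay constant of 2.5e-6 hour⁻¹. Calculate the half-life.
t½ = ln(2)/λ = 2.773e5 hours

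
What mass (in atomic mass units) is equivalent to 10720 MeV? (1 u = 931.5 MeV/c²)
m = E/c² = 11.51 u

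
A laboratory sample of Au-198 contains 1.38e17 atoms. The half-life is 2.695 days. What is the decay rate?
A = λN = 3.549e16 decays/day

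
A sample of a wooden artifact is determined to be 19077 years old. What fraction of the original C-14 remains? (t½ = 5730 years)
N/N₀ = (1/2)^(t/t½) = 0.09949 = 9.95%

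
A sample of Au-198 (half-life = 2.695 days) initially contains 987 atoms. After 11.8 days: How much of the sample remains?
N = N₀(1/2)^(t/t½) = 47.45 atoms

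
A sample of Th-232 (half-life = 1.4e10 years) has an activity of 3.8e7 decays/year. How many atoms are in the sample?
N = A/λ = 7.675e17 atoms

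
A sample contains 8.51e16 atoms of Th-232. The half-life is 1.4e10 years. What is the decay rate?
A = λN = 4.213e6 decays/year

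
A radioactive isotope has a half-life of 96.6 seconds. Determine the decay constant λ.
λ = ln(2)/t½ = 0.007175 second⁻¹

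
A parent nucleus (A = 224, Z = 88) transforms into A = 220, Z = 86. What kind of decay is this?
ΔA = -4, ΔZ = -2 ⇒ alpha decay (α)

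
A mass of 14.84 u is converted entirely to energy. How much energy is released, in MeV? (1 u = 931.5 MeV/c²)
E = mc² = 13820 MeV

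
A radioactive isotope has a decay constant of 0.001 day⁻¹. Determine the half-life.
t½ = ln(2)/λ = 693.1 days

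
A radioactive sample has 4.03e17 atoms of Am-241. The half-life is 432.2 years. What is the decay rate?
A = λN = 6.463e14 decays/year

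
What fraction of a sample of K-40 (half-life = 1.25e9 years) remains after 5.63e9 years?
N/N₀ = (1/2)^(t/t½) = 0.04407 = 4.41%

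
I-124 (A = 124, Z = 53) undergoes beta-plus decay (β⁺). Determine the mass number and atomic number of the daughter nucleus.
Daughter: A = 124, Z = 52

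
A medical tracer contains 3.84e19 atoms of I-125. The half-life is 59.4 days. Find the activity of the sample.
A = λN = 4.481e17 decays/day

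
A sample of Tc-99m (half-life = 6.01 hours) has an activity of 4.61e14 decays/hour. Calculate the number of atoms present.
N = A/λ = 3.997e15 atoms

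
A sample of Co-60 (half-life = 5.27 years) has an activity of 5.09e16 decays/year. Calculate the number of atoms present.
N = A/λ = 3.87e17 atoms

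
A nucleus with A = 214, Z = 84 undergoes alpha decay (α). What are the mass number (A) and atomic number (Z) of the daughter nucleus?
Daughter: A = 210, Z = 82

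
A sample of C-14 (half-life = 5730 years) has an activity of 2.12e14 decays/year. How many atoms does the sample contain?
N = A/λ = 1.753e18 atoms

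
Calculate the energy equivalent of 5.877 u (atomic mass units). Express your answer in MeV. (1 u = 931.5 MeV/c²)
E = mc² = 5474 MeV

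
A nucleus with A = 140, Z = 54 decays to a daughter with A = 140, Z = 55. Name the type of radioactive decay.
ΔA = 0, ΔZ = +1 ⇒ beta-minus decay (β⁻)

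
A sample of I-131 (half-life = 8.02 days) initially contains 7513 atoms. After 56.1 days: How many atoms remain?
N = N₀(1/2)^(t/t½) = 58.9 atoms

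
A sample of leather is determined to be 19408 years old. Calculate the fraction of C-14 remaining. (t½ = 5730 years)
N/N₀ = (1/2)^(t/t½) = 0.09558 = 9.56%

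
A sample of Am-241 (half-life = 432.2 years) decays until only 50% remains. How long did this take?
t = t½ × log₂(N₀/N) = 432.2 years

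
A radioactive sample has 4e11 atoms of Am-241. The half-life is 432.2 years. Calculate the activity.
A = λN = 6.415e8 decays/year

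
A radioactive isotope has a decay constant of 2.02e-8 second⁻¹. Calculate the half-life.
t½ = ln(2)/λ = 3.431e7 seconds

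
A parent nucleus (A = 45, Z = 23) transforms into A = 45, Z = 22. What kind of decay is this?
ΔA = 0, ΔZ = -1 ⇒ beta-plus decay (β⁺) or electron capture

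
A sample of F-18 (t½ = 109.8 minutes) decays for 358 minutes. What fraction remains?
N/N₀ = (1/2)^(t/t½) = 0.1044 = 10.4%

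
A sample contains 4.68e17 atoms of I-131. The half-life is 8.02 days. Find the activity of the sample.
A = λN = 4.045e16 decays/day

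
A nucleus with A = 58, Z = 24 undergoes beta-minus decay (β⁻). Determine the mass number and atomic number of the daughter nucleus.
Daughter: A = 58, Z = 25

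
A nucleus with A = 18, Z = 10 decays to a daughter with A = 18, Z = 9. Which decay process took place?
ΔA = 0, ΔZ = -1 ⇒ beta-plus decay (β⁺) or electron capture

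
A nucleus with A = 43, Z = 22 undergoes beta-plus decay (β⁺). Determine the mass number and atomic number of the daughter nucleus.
Daughter: A = 43, Z = 21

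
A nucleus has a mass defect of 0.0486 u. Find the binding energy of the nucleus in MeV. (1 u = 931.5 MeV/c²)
B.E. = Δm × 931.5 = 45.27 MeV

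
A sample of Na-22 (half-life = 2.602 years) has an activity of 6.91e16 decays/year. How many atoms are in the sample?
N = A/λ = 2.594e17 atoms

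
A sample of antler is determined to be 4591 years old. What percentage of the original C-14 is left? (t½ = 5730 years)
N/N₀ = (1/2)^(t/t½) = 0.5739 = 57.4%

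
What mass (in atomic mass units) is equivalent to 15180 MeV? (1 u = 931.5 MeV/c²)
m = E/c² = 16.3 u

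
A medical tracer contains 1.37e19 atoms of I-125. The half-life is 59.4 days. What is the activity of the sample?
A = λN = 1.599e17 decays/day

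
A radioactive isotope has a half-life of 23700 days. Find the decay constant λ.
λ = ln(2)/t½ = 2.925e-5 day⁻¹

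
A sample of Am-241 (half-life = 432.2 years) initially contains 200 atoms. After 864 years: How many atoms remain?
N = N₀(1/2)^(t/t½) = 50.03 atoms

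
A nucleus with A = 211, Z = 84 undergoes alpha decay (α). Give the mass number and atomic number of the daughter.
Daughter: A = 207, Z = 82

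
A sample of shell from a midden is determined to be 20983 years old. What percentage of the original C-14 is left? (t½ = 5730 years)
N/N₀ = (1/2)^(t/t½) = 0.079 = 7.9%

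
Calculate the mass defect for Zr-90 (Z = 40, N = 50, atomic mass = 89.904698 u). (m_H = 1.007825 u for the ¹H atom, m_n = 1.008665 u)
Δm = Z·m_H + N·m_n − M = 0.8416 u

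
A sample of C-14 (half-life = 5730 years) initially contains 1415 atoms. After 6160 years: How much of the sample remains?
N = N₀(1/2)^(t/t½) = 671.6 atoms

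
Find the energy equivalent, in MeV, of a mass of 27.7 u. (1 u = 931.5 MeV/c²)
E = mc² = 25800 MeV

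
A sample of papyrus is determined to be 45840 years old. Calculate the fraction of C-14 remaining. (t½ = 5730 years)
N/N₀ = (1/2)^(t/t½) = 0.003906 = 0.391%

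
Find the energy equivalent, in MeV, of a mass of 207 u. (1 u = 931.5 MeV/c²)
E = mc² = 1.928e5 MeV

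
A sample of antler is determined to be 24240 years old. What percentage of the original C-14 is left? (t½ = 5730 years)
N/N₀ = (1/2)^(t/t½) = 0.05328 = 5.33%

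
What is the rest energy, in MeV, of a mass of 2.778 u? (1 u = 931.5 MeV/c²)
E = mc² = 2588 MeV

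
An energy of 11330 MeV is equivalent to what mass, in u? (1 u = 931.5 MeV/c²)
m = E/c² = 12.16 u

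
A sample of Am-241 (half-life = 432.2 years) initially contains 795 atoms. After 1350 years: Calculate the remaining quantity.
N = N₀(1/2)^(t/t½) = 91.22 atoms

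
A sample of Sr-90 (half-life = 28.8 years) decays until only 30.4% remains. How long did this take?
t = t½ × log₂(N₀/N) = 49.47 years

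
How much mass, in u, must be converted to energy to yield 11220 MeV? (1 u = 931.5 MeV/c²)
m = E/c² = 12.05 u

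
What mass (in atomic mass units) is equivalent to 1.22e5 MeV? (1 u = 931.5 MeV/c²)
m = E/c² = 131 u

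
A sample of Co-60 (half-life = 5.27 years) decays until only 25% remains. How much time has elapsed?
t = t½ × log₂(N₀/N) = 10.54 years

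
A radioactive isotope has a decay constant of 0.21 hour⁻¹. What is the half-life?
t½ = ln(2)/λ = 3.301 hours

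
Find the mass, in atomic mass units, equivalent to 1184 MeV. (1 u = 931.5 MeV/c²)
m = E/c² = 1.271 u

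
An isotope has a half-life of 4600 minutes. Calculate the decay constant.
λ = ln(2)/t½ = 1.507e-4 minute⁻¹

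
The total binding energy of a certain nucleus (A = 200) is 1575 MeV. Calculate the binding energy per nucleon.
B.E./A = 1575/200 = 7.875 MeV/nucleon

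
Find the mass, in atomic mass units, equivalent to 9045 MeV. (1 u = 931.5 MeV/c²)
m = E/c² = 9.71 u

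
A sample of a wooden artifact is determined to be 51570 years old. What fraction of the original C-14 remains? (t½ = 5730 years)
N/N₀ = (1/2)^(t/t½) = 0.001953 = 0.195%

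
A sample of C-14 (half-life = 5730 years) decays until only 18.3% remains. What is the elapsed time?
t = t½ × log₂(N₀/N) = 14040 years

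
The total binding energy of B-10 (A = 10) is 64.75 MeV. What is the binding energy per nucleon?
B.E./A = 64.75/10 = 6.475 MeV/nucleon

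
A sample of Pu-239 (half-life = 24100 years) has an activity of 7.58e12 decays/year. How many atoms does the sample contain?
N = A/λ = 2.635e17 atoms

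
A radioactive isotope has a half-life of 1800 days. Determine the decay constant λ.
λ = ln(2)/t½ = 3.851e-4 day⁻¹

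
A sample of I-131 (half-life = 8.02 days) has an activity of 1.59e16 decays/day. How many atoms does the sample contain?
N = A/λ = 1.84e17 atoms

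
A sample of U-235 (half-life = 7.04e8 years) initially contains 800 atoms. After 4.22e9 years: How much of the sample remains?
N = N₀(1/2)^(t/t½) = 12.55 atoms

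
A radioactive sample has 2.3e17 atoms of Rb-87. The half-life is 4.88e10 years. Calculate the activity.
A = λN = 3.267e6 decays/year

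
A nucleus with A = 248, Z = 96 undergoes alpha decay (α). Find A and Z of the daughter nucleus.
Daughter: A = 244, Z = 94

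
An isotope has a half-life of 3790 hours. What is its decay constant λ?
λ = ln(2)/t½ = 1.829e-4 hour⁻¹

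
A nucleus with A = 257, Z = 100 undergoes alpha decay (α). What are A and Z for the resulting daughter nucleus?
Daughter: A = 253, Z = 98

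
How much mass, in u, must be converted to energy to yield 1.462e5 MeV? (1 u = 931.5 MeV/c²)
m = E/c² = 157 u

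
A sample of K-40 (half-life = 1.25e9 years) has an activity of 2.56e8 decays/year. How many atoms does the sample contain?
N = A/λ = 4.617e17 atoms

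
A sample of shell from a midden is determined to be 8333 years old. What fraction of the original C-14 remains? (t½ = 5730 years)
N/N₀ = (1/2)^(t/t½) = 0.3649 = 36.5%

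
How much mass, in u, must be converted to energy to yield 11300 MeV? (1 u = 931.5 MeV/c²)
m = E/c² = 12.13 u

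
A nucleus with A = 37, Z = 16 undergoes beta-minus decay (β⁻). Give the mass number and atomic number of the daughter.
Daughter: A = 37, Z = 17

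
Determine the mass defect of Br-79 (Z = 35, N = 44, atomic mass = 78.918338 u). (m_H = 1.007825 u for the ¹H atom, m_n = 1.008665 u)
Δm = Z·m_H + N·m_n − M = 0.7368 u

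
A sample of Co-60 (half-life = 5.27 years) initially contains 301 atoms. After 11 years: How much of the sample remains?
N = N₀(1/2)^(t/t½) = 70.83 atoms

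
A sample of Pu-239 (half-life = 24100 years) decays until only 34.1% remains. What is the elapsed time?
t = t½ × log₂(N₀/N) = 37410 years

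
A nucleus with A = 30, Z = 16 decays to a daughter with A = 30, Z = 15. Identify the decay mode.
ΔA = 0, ΔZ = -1 ⇒ beta-plus decay (β⁺) or electron capture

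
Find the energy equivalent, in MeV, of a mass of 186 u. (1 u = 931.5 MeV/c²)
E = mc² = 1.733e5 MeV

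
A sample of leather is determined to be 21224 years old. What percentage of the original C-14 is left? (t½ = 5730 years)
N/N₀ = (1/2)^(t/t½) = 0.07673 = 7.67%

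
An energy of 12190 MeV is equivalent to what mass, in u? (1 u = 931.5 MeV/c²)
m = E/c² = 13.09 u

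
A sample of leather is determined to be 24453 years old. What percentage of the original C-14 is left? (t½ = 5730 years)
N/N₀ = (1/2)^(t/t½) = 0.05192 = 5.19%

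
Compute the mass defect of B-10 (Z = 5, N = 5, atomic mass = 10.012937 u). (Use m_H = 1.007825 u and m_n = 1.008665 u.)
Δm = Z·m_H + N·m_n − M = 0.06951 u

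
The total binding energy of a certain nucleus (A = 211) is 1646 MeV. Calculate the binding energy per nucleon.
B.E./A = 1646/211 = 7.801 MeV/nucleon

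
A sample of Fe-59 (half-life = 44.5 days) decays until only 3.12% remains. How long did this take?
t = t½ × log₂(N₀/N) = 222.6 days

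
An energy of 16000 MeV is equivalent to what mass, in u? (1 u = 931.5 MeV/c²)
m = E/c² = 17.18 u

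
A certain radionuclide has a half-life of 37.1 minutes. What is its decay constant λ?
λ = ln(2)/t½ = 0.01868 minute⁻¹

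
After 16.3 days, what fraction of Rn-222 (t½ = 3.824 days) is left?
N/N₀ = (1/2)^(t/t½) = 0.0521 = 5.21%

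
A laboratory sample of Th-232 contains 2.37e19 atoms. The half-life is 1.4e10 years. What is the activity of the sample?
A = λN = 1.173e9 decays/year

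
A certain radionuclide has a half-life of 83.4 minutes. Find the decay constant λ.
λ = ln(2)/t½ = 0.008311 minute⁻¹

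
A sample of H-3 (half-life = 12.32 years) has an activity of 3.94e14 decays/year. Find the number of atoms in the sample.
N = A/λ = 7.003e15 atoms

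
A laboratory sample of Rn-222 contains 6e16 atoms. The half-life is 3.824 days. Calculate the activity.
A = λN = 1.088e16 decays/day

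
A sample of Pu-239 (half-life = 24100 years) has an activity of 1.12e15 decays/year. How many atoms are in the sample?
N = A/λ = 3.894e19 atoms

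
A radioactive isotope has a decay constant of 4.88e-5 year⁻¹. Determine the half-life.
t½ = ln(2)/λ = 14200 years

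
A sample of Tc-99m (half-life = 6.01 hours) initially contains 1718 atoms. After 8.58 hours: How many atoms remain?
N = N₀(1/2)^(t/t½) = 638.7 atoms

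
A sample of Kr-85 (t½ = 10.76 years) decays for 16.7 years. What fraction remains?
N/N₀ = (1/2)^(t/t½) = 0.341 = 34.1%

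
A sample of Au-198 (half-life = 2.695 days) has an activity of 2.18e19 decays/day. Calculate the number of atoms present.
N = A/λ = 8.476e19 atoms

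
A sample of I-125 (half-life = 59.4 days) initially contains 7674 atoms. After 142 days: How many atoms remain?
N = N₀(1/2)^(t/t½) = 1463 atoms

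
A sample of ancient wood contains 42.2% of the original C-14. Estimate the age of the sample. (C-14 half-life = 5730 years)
Age = t½ × log₂(1/ratio) = 7132 years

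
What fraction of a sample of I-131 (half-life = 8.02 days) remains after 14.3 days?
N/N₀ = (1/2)^(t/t½) = 0.2906 = 29.1%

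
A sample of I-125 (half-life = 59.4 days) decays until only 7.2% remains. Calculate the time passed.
t = t½ × log₂(N₀/N) = 225.5 days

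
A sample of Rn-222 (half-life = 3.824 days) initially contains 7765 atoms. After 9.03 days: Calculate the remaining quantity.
N = N₀(1/2)^(t/t½) = 1511 atoms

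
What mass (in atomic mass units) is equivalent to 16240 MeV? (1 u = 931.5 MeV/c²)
m = E/c² = 17.43 u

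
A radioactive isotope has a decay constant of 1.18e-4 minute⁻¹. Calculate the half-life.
t½ = ln(2)/λ = 5874 minutes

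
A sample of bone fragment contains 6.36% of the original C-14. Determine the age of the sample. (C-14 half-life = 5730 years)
Age = t½ × log₂(1/ratio) = 22780 years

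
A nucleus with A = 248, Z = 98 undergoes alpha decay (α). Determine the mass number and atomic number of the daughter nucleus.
Daughter: A = 244, Z = 96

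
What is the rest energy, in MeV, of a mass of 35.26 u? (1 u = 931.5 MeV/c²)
E = mc² = 32840 MeV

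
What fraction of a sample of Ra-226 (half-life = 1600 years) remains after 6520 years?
N/N₀ = (1/2)^(t/t½) = 0.05933 = 5.93%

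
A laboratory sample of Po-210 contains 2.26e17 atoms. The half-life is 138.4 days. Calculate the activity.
A = λN = 1.132e15 decays/day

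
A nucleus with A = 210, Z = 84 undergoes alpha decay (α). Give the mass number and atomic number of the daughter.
Daughter: A = 206, Z = 82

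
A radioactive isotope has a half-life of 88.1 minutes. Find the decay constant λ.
λ = ln(2)/t½ = 0.007868 minute⁻¹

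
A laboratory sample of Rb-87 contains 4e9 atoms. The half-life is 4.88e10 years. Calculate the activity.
A = λN = 0.05682 decays/year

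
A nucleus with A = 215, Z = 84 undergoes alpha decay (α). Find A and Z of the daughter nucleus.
Daughter: A = 211, Z = 82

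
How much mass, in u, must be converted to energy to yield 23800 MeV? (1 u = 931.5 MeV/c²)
m = E/c² = 25.55 u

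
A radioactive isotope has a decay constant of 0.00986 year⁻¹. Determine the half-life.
t½ = ln(2)/λ = 70.3 years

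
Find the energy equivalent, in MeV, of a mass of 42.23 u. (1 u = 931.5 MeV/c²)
E = mc² = 39340 MeV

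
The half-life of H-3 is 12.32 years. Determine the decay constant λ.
λ = ln(2)/t½ = 0.05626 year⁻¹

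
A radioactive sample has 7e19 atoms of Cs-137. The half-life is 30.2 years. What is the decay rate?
A = λN = 1.607e18 decays/year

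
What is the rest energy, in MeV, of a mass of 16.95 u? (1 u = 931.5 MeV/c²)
E = mc² = 15790 MeV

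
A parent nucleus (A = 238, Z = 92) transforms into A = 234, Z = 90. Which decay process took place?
ΔA = -4, ΔZ = -2 ⇒ alpha decay (α)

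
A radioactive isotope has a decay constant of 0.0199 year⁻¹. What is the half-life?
t½ = ln(2)/λ = 34.83 years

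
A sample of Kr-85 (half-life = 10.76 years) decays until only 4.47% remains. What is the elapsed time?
t = t½ × log₂(N₀/N) = 48.24 years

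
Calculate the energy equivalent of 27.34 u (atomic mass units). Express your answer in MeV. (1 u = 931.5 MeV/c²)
E = mc² = 25470 MeV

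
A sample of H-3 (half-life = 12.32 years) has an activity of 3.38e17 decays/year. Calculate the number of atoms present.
N = A/λ = 6.008e18 atoms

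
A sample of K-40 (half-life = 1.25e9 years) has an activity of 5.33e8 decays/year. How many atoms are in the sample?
N = A/λ = 9.612e17 atoms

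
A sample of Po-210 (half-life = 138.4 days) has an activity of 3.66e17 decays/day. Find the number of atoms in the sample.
N = A/λ = 7.308e19 atoms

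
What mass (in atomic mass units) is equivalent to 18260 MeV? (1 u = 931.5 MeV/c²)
m = E/c² = 19.6 u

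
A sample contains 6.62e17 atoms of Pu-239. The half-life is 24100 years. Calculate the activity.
A = λN = 1.904e13 decays/year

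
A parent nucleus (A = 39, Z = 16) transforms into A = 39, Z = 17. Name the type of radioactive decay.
ΔA = 0, ΔZ = +1 ⇒ beta-minus decay (β⁻)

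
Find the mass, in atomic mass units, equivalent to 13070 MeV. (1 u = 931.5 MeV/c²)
m = E/c² = 14.03 u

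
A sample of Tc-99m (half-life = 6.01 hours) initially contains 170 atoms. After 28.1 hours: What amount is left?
N = N₀(1/2)^(t/t½) = 6.652 atoms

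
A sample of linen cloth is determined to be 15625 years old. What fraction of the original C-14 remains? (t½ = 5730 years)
N/N₀ = (1/2)^(t/t½) = 0.1511 = 15.1%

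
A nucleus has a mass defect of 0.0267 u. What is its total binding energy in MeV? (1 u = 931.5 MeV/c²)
B.E. = Δm × 931.5 = 24.87 MeV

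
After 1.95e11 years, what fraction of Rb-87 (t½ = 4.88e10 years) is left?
N/N₀ = (1/2)^(t/t½) = 0.06268 = 6.27%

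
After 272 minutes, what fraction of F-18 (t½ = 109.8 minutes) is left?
N/N₀ = (1/2)^(t/t½) = 0.1796 = 18%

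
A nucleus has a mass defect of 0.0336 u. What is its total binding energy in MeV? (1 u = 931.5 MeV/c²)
B.E. = Δm × 931.5 = 31.3 MeV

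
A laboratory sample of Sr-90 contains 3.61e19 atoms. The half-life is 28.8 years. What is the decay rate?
A = λN = 8.688e17 decays/year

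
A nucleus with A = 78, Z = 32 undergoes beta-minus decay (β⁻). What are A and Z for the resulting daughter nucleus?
Daughter: A = 78, Z = 33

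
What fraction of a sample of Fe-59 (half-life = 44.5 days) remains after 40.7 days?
N/N₀ = (1/2)^(t/t½) = 0.5305 = 53%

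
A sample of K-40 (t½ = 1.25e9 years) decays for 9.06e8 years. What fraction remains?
N/N₀ = (1/2)^(t/t½) = 0.6051 = 60.5%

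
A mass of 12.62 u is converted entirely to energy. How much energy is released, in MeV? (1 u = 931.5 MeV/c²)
E = mc² = 11760 MeV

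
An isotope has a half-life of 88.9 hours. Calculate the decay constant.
λ = ln(2)/t½ = 0.007797 hour⁻¹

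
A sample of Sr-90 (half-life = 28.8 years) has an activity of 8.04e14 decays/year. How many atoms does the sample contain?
N = A/λ = 3.341e16 atoms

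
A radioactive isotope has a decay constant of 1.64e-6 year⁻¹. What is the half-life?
t½ = ln(2)/λ = 4.227e5 years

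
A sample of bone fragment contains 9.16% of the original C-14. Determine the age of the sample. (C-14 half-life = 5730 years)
Age = t½ × log₂(1/ratio) = 19760 years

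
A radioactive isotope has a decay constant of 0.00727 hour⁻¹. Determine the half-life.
t½ = ln(2)/λ = 95.34 hours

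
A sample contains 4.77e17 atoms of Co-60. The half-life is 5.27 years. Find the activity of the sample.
A = λN = 6.274e16 decays/year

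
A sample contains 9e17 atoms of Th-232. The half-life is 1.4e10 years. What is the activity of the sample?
A = λN = 4.456e7 decays/year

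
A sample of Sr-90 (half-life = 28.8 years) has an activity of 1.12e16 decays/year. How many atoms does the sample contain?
N = A/λ = 4.654e17 atoms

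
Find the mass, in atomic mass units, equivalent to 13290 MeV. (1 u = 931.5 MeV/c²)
m = E/c² = 14.27 u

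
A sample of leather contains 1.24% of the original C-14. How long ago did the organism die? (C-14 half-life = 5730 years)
Age = t½ × log₂(1/ratio) = 36290 years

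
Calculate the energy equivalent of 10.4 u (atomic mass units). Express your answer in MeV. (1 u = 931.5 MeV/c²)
E = mc² = 9688 MeV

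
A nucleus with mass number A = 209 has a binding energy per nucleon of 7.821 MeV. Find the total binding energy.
B.E. = 7.821 × 209 = 1635 MeV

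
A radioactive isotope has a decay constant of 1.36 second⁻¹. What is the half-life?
t½ = ln(2)/λ = 0.5097 seconds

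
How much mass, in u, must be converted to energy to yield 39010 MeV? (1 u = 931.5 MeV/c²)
m = E/c² = 41.88 u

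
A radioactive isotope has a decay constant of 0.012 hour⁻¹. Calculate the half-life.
t½ = ln(2)/λ = 57.76 hours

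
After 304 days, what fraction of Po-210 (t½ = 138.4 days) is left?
N/N₀ = (1/2)^(t/t½) = 0.2182 = 21.8%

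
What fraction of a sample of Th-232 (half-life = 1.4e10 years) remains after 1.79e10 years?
N/N₀ = (1/2)^(t/t½) = 0.4122 = 41.2%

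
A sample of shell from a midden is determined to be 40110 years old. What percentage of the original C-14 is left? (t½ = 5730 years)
N/N₀ = (1/2)^(t/t½) = 0.007812 = 0.781%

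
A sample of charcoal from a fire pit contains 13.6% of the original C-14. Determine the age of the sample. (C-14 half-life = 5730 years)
Age = t½ × log₂(1/ratio) = 16490 years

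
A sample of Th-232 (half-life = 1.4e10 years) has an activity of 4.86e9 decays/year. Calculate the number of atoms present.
N = A/λ = 9.816e19 atoms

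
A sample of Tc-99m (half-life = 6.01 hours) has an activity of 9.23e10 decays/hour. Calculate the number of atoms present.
N = A/λ = 8.003e11 atoms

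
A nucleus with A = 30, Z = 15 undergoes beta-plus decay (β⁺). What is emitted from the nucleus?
β⁺: positron (e⁺) + neutrino (νₑ)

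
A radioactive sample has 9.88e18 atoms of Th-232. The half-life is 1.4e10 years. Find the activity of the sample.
A = λN = 4.892e8 decays/year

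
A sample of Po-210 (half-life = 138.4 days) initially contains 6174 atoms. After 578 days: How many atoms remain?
N = N₀(1/2)^(t/t½) = 341.5 atoms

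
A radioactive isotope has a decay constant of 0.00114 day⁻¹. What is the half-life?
t½ = ln(2)/λ = 608 days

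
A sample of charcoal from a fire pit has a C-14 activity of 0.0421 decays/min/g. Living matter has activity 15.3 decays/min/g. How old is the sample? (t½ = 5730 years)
Age = t½ × log₂(A₀/A) = 48740 years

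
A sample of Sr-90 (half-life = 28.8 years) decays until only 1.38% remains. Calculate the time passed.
t = t½ × log₂(N₀/N) = 178 years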